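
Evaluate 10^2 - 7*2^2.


x^2 - d*y^2
= 10^2 - 7*2^2
= 100 - 28
= 72

72


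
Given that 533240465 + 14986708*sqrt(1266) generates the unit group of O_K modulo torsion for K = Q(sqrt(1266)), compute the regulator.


epsilon = 533240465 + 14986708*sqrt(1266)
= 1.0665e+09
R = ln(1.0665e+09)
= 20.7876

20.7876


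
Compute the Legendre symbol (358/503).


p = 503 is prime, so compute (358/503) with the reciprocity algorithm (Jacobi-symbol steps: pull out 2s via (2/n), flip via reciprocity, reduce):
  pull out 2: (2/503) = +1  (since 503 mod 8 = 7)
  reciprocity: (179/503) -> -(503/179)
  reduce: (145/179)
  reciprocity: (145/179) -> +(179/145)
  reduce: (34/145)
  pull out 2: (2/145) = +1  (since 145 mod 8 = 1)
  reciprocity: (17/145) -> +(145/17)
  reduce: (9/17)
  reciprocity: (9/17) -> +(17/9)
  reduce: (8/9)
  pull out 2: (2/9) = +1  (since 9 mod 8 = 1)
  pull out 2: (2/9) = +1  (since 9 mod 8 = 1)
  pull out 2: (2/9) = +1  (since 9 mod 8 = 1)
  (1/9) = 1
Product of signs = -1
(358/503) = -1

-1


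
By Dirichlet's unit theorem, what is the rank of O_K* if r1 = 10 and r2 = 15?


By Dirichlet's unit theorem:
rank = r1 + r2 - 1
= 10 + 15 - 1
= 24

24


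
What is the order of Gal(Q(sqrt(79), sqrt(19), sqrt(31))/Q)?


The 3 square roots of distinct primes are multiplicatively independent over Q,
so [K:Q] = 2^3 and Gal(K/Q) is isomorphic to (Z/2Z)^3.
|Gal| = 2^3 = 8

8


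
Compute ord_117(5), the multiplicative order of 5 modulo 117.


We want ord_117(5), the smallest k >= 1 with 5^k = 1 mod 117.
n = 117 = 3^2 * 13, phi(117) = 72; the order divides phi(n).
Divisors of 72: 1, 2, 3, 4, 6, 8, 9, 12, 18, 24, 36, 72
Repeated squaring mod 117: 5^1 = 5, 5^2 = 25, 5^4 = 40, 5^8 = 79, 5^16 = 40, 5^32 = 79, 5^64 = 40
Test divisors in increasing order:
  k=1: 5^1 = 5 mod 117
  k=2: 5^2 = 25 mod 117
  k=3: 5^3 = 25 * 5 = 8 mod 117
  k=4: 5^4 = 40 mod 117
  k=6: 5^6 = 40 * 25 = 64 mod 117
  k=8: 5^8 = 79 mod 117
  k=9: 5^9 = 79 * 5 = 44 mod 117
  k=12: 5^12 = 79 * 40 = 1 mod 117  <- first divisor giving 1
Order = 12

12


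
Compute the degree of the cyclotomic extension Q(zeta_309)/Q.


The degree equals Euler's totient phi(309).
309 = 3 * 103
phi(309) = 204

204


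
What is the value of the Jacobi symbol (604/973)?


Compute (604/973) via quadratic reciprocity:
  pull out 2: (2/973) = -1  (since 973 mod 8 = 5)
  pull out 2: (2/973) = -1  (since 973 mod 8 = 5)
  reciprocity: (151/973) -> +(973/151)
  reduce: (67/151)
  reciprocity: (67/151) -> -(151/67)
  reduce: (17/67)
  reciprocity: (17/67) -> +(67/17)
  reduce: (16/17)
  pull out 2: (2/17) = +1  (since 17 mod 8 = 1)
  pull out 2: (2/17) = +1  (since 17 mod 8 = 1)
  pull out 2: (2/17) = +1  (since 17 mod 8 = 1)
  pull out 2: (2/17) = +1  (since 17 mod 8 = 1)
  (1/17) = 1
Product of signs = -1

-1


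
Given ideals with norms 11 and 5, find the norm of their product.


N(IJ) = N(I) * N(J)
= 11 * 5
= 55

55


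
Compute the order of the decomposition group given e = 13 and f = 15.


|D_P| = e * f
= 13 * 15
= 195

195


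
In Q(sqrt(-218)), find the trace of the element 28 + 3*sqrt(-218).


Tr(a + b*sqrt(d)) = (a + b*sqrt(d)) + (a - b*sqrt(d)) = 2a
= 2 * (28)
= 56

56


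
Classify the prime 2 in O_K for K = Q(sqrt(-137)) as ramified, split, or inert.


K = Q(sqrt(-137)). Since d mod 4 = 3, disc(K) = -548.
Check p | disc: -548 mod 2 = 0.
p divides disc, so p ramifies: (p) = P^2 with e=2, f=1, g=1.
Therefore p is ramified.

ramified


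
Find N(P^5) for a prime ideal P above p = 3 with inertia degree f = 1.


N(P^a) = p^(a*f)
= 3^(5*1)
= 3^5
= 243

243


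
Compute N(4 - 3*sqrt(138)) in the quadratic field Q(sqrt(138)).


N(a + b*sqrt(d)) = a^2 - d*b^2
= (4)^2 - (138)*(-3)^2
= 16 - 1242
= -1226

-1226


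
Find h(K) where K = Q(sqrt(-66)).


K = Q(sqrt(-66)). d mod 4 = 2, so D = disc(K) = 4d = -264
h(K) equals the number of primitive reduced positive-definite forms (a, b, c) = a*x^2 + b*x*y + c*y^2 with b^2 - 4ac = D,
where reduced means |b| <= a <= c, with b >= 0 whenever |b| = a or a = c, and primitive means gcd(a, b, c) = 1.
Reduced forces 3a^2 <= |D| = 264, so 1 <= a <= 9; b must have the parity of D, and c = (b^2 - D)/(4a) must be an integer >= a.
Enumerate a = 1..9, b in [-a, a]:
  a=1: (1, 0, 66)  [1]
  a=2: (2, 0, 33)  [1]
  a=3: (3, 0, 22)  [1]
  a=4: none
  a=5: (5, -4, 14), (5, 4, 14)  [2]
  a=6: (6, 0, 11)  [1]
  a=7: (7, -4, 10), (7, 4, 10)  [2]
  a=8..9: none
Total reduced forms: 1 + 1 + 1 + 2 + 1 + 2 = 8
h = 8

8


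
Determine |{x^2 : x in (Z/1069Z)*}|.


For prime p, the number of non-zero quadratic residues is (p-1)/2.
= (1069-1)/2
= 534

534


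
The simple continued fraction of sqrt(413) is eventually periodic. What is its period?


Run the CF algorithm for sqrt(413).
a_0 = floor(sqrt(413)) = 20; set m_0=0, q_0=1.
Recurrence: m' = q*a - m,  q' = (d - m'^2)/q,  a' = floor((a_0 + m')/q').
  step 1: m=20, q=13, a=3
  step 2: m=19, q=4, a=9
  step 3: m=17, q=31, a=1
  step 4: m=14, q=7, a=4
  step 5: m=14, q=31, a=1
  step 6: m=17, q=4, a=9
  step 7: m=19, q=13, a=3
  step 8: m=20, q=1, a=40
a_8 = 2*a_0 = 40, so the period closes here.
sqrt(413) = [20; 3, 9, 1, 4, 1, 9, 3, 40]
Period length = 8

8


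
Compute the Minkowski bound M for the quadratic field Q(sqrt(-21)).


d = -21, d mod 4 = 3, so disc(K) = 4d = -84; |disc(K)| = 84
Imaginary quadratic field, so n = 2, s = r2 = 1, r1 = 0
M = (n!/n^n) * (4/pi)^s * sqrt(|disc(K)|) = (2!/2^2) * (4/pi)^1 * sqrt(84)
= 0.5 * 1.273240 * 9.165151
= 5.8347

5.8347


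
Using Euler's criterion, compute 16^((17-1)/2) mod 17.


p = 17 is prime and the exponent is (p-1)/2 = 8, so by Euler's criterion 16^8 = (16/17) = +1 or -1 mod 17.
Compute by square-and-multiply:
  8 = 8 (binary 1000)
  Repeated squaring mod 17: 16^1 = 16, 16^2 = 1, 16^4 = 1, 16^8 = 1
  16^8 = 1 mod 17
Result 1: 16 is a quadratic residue mod 17.
16^8 mod 17 = 1

1


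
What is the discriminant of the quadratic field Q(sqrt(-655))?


For K = Q(sqrt(d)) with d squarefree: disc(K) = d if d = 1 mod 4, and disc(K) = 4d if d = 2 or 3 mod 4.
Here d = -655, and d mod 4 = 1.
d = 1 mod 4 (O_K = Z[(1+sqrt(d))/2]), so disc(K) = d = -655

-655


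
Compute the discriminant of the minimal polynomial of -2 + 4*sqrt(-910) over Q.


The element -2 + 4*sqrt(-910) has minimal polynomial:
x^2 + 4*x + 14564
Discriminant = (4)^2 - 4*(14564)
= 16 - 58256
= -58240

-58240


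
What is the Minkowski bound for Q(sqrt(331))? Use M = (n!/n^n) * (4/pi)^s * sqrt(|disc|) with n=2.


d = 331, d mod 4 = 3, so disc(K) = 4d = 1324; |disc(K)| = 1324
Real quadratic field, so n = 2, s = r2 = 0, r1 = 2
M = (n!/n^n) * (4/pi)^s * sqrt(|disc(K)|) = (2!/2^2) * (4/pi)^0 * sqrt(1324)
= 0.5 * 1.000000 * 36.386811
= 18.1934

18.1934


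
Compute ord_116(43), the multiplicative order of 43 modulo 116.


We want ord_116(43), the smallest k >= 1 with 43^k = 1 mod 116.
n = 116 = 2^2 * 29, phi(116) = 56; the order divides phi(n).
Divisors of 56: 1, 2, 4, 7, 8, 14, 28, 56
Repeated squaring mod 116: 43^1 = 43, 43^2 = 109, 43^4 = 49, 43^8 = 81, 43^16 = 65, 43^32 = 49
Test divisors in increasing order:
  k=1: 43^1 = 43 mod 116
  k=2: 43^2 = 109 mod 116
  k=4: 43^4 = 49 mod 116
  k=7: 43^7 = 49 * 109 * 43 = 99 mod 116
  k=8: 43^8 = 81 mod 116
  k=14: 43^14 = 81 * 49 * 109 = 57 mod 116
  k=28: 43^28 = 65 * 81 * 49 = 1 mod 116  <- first divisor giving 1
Order = 28

28


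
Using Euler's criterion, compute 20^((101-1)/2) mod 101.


p = 101 is prime and the exponent is (p-1)/2 = 50, so by Euler's criterion 20^50 = (20/101) = +1 or -1 mod 101.
Compute by square-and-multiply:
  50 = 32 + 16 + 2 (binary 110010)
  Repeated squaring mod 101: 20^1 = 20, 20^2 = 97, 20^4 = 16, 20^8 = 54, 20^16 = 88, 20^32 = 68
  20^50 = 20^32 * 20^16 * 20^2 = 68 * 88 * 97 mod 101
    68 * 88 = 5984 = 25 mod 101
    25 * 97 = 2425 = 1 mod 101
  20^50 = 1 mod 101
Result 1: 20 is a quadratic residue mod 101.
20^50 mod 101 = 1

1


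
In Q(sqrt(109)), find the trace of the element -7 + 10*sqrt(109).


Tr(a + b*sqrt(d)) = (a + b*sqrt(d)) + (a - b*sqrt(d)) = 2a
= 2 * (-7)
= -14

-14


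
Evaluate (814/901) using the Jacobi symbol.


Compute (814/901) via quadratic reciprocity:
  pull out 2: (2/901) = -1  (since 901 mod 8 = 5)
  reciprocity: (407/901) -> +(901/407)
  reduce: (87/407)
  reciprocity: (87/407) -> -(407/87)
  reduce: (59/87)
  reciprocity: (59/87) -> -(87/59)
  reduce: (28/59)
  pull out 2: (2/59) = -1  (since 59 mod 8 = 3)
  pull out 2: (2/59) = -1  (since 59 mod 8 = 3)
  reciprocity: (7/59) -> -(59/7)
  reduce: (3/7)
  reciprocity: (3/7) -> -(7/3)
  reduce: (1/3)
  (1/3) = 1
Product of signs = -1

-1


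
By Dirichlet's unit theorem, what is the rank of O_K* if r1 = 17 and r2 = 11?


By Dirichlet's unit theorem:
rank = r1 + r2 - 1
= 17 + 11 - 1
= 27

27


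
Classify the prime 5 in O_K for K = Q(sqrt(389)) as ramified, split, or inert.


K = Q(sqrt(389)). Since d mod 4 = 1, disc(K) = 389.
Check p | disc: 389 mod 5 = 4.
p does not divide disc. Compute Legendre symbol (d/p):
4^((5-1)/2) mod 5 = 1
(d/p) = 1, so p splits: (p) = P*P' with e=1, f=1, g=2.
Therefore p is split.

split


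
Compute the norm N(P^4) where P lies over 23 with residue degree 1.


N(P^a) = p^(a*f)
= 23^(4*1)
= 23^4
= 279841

279841


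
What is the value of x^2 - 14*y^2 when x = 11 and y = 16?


x^2 - d*y^2
= 11^2 - 14*16^2
= 121 - 3584
= -3463

-3463


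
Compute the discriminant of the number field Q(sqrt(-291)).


For K = Q(sqrt(d)) with d squarefree: disc(K) = d if d = 1 mod 4, and disc(K) = 4d if d = 2 or 3 mod 4.
Here d = -291, and d mod 4 = 1.
d = 1 mod 4 (O_K = Z[(1+sqrt(d))/2]), so disc(K) = d = -291

-291


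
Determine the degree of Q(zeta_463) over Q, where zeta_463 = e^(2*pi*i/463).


The degree equals Euler's totient phi(463).
463 = 463
phi(463) = 462

462


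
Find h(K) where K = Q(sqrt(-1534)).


K = Q(sqrt(-1534)). d mod 4 = 2, so D = disc(K) = 4d = -6136
h(K) equals the number of primitive reduced positive-definite forms (a, b, c) = a*x^2 + b*x*y + c*y^2 with b^2 - 4ac = D,
where reduced means |b| <= a <= c, with b >= 0 whenever |b| = a or a = c, and primitive means gcd(a, b, c) = 1.
Reduced forces 3a^2 <= |D| = 6136, so 1 <= a <= 45; b must have the parity of D, and c = (b^2 - D)/(4a) must be an integer >= a.
Enumerate a = 1..45, b in [-a, a]:
  a=1: (1, 0, 1534)  [1]
  a=2: (2, 0, 767)  [1]
  a=3..4: none
  a=5: (5, -2, 307), (5, 2, 307)  [2]
  a=6..9: none
  a=10: (10, -8, 155), (10, 8, 155)  [2]
  a=11..12: none
  a=13: (13, 0, 118)  [1]
  a=14..16: none
  a=17: (17, -16, 94), (17, 16, 94)  [2]
  a=18: none
  a=19: (19, -18, 85), (19, 18, 85)  [2]
  a=20..24: none
  a=25: (25, -8, 62), (25, 8, 62)  [2]
  a=26: (26, 0, 59)  [1]
  a=27..30: none
  a=31: (31, -8, 50), (31, 8, 50)  [2]
  a=32..33: none
  a=34: (34, -16, 47), (34, 16, 47)  [2]
  a=35..37: none
  a=38: (38, -20, 43), (38, 20, 43)  [2]
  a=39..45: none
Total reduced forms: 1 + 1 + 2 + 2 + 1 + 2 + 2 + 2 + 1 + 2 + 2 + 2 = 20
h = 20

20


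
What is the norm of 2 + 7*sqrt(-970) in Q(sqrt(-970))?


N(a + b*sqrt(d)) = a^2 - d*b^2
= (2)^2 - (-970)*(7)^2
= 4 + 47530
= 47534

47534


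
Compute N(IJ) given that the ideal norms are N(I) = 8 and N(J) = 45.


N(IJ) = N(I) * N(J)
= 8 * 45
= 360

360


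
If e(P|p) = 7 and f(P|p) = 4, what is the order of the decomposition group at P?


|D_P| = e * f
= 7 * 4
= 28

28


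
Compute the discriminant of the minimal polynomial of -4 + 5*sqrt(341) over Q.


The element -4 + 5*sqrt(341) has minimal polynomial:
x^2 + 8*x - 8509
Discriminant = (8)^2 - 4*(-8509)
= 64 + 34036
= 34100

34100


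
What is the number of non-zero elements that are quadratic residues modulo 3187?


For prime p, the number of non-zero quadratic residues is (p-1)/2.
= (3187-1)/2
= 1593

1593


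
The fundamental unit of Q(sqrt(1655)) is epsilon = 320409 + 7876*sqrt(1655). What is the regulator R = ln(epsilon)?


epsilon = 320409 + 7876*sqrt(1655)
= 640818.0000
R = ln(640818.0000)
= 13.3705

13.3705


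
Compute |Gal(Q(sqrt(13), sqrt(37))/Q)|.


The 2 square roots of distinct primes are multiplicatively independent over Q,
so [K:Q] = 2^2 and Gal(K/Q) is isomorphic to (Z/2Z)^2.
|Gal| = 2^2 = 4

4


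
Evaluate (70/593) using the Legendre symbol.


p = 593 is prime, so compute (70/593) with the reciprocity algorithm (Jacobi-symbol steps: pull out 2s via (2/n), flip via reciprocity, reduce):
  pull out 2: (2/593) = +1  (since 593 mod 8 = 1)
  reciprocity: (35/593) -> +(593/35)
  reduce: (33/35)
  reciprocity: (33/35) -> +(35/33)
  reduce: (2/33)
  pull out 2: (2/33) = +1  (since 33 mod 8 = 1)
  (1/33) = 1
Product of signs = 1
(70/593) = 1

1


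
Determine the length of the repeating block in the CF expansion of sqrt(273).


Run the CF algorithm for sqrt(273).
a_0 = floor(sqrt(273)) = 16; set m_0=0, q_0=1.
Recurrence: m' = q*a - m,  q' = (d - m'^2)/q,  a' = floor((a_0 + m')/q').
  step 1: m=16, q=17, a=1
  step 2: m=1, q=16, a=1
  step 3: m=15, q=3, a=10
  step 4: m=15, q=16, a=1
  step 5: m=1, q=17, a=1
  step 6: m=16, q=1, a=32
a_6 = 2*a_0 = 32, so the period closes here.
sqrt(273) = [16; 1, 1, 10, 1, 1, 32]
Period length = 6

6


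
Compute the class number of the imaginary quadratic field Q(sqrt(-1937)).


K = Q(sqrt(-1937)). d mod 4 = 3, so D = disc(K) = 4d = -7748
h(K) equals the number of primitive reduced positive-definite forms (a, b, c) = a*x^2 + b*x*y + c*y^2 with b^2 - 4ac = D,
where reduced means |b| <= a <= c, with b >= 0 whenever |b| = a or a = c, and primitive means gcd(a, b, c) = 1.
Reduced forces 3a^2 <= |D| = 7748, so 1 <= a <= 50; b must have the parity of D, and c = (b^2 - D)/(4a) must be an integer >= a.
Enumerate a = 1..50, b in [-a, a]:
  a=1: (1, 0, 1937)  [1]
  a=2: (2, 2, 969)  [1]
  a=3: (3, -2, 646), (3, 2, 646)  [2]
  a=4..5: none
  a=6: (6, -2, 323), (6, 2, 323)  [2]
  a=7: (7, -6, 278), (7, 6, 278)  [2]
  a=8: none
  a=9: (9, -8, 217), (9, 8, 217)  [2]
  a=10..12: none
  a=13: (13, 0, 149)  [1]
  a=14: (14, -6, 139), (14, 6, 139)  [2]
  a=15..16: none
  a=17: (17, -2, 114), (17, 2, 114)  [2]
  a=18: (18, -10, 109), (18, 10, 109)  [2]
  a=19: (19, -2, 102), (19, 2, 102)  [2]
  a=20: none
  a=21: (21, -20, 97), (21, -8, 93), (21, 8, 93), (21, 20, 97)  [4]
  a=22: none
  a=23: (23, -16, 87), (23, 16, 87)  [2]
  a=24..25: none
  a=26: (26, 26, 81)  [1]
  a=27: (27, -26, 78), (27, 26, 78)  [2]
  a=28: none
  a=29: (29, -16, 69), (29, 16, 69)  [2]
  a=30: none
  a=31: (31, -8, 63), (31, 8, 63)  [2]
  a=32..33: none
  a=34: (34, -2, 57), (34, 2, 57)  [2]
  a=35..37: none
  a=38: (38, -2, 51), (38, 2, 51)  [2]
  a=39: (39, -26, 54), (39, 26, 54)  [2]
  a=40: none
  a=41: (41, -40, 57), (41, 40, 57)  [2]
  a=42: (42, -34, 53), (42, -22, 49), (42, 22, 49), (42, 34, 53)  [4]
  a=43: (43, -32, 51), (43, 32, 51)  [2]
  a=44..45: none
  a=46: (46, -30, 47), (46, 30, 47)  [2]
  a=47..50: none
Total reduced forms: 1 + 1 + 2 + 2 + 2 + 2 + 1 + 2 + 2 + 2 + 2 + 4 + 2 + 1 + 2 + 2 + 2 + 2 + 2 + 2 + 2 + 4 + 2 + 2 = 48
h = 48

48


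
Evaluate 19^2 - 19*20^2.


x^2 - d*y^2
= 19^2 - 19*20^2
= 361 - 7600
= -7239

-7239


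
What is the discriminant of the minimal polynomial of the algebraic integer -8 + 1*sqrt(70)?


The element -8 + 1*sqrt(70) has minimal polynomial:
x^2 + 16*x - 6
Discriminant = (16)^2 - 4*(-6)
= 256 + 24
= 280

280


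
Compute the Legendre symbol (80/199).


p = 199 is prime, so compute (80/199) with the reciprocity algorithm (Jacobi-symbol steps: pull out 2s via (2/n), flip via reciprocity, reduce):
  pull out 2: (2/199) = +1  (since 199 mod 8 = 7)
  pull out 2: (2/199) = +1  (since 199 mod 8 = 7)
  pull out 2: (2/199) = +1  (since 199 mod 8 = 7)
  pull out 2: (2/199) = +1  (since 199 mod 8 = 7)
  reciprocity: (5/199) -> +(199/5)
  reduce: (4/5)
  pull out 2: (2/5) = -1  (since 5 mod 8 = 5)
  pull out 2: (2/5) = -1  (since 5 mod 8 = 5)
  (1/5) = 1
Product of signs = 1
(80/199) = 1

1


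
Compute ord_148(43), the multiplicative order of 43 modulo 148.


We want ord_148(43), the smallest k >= 1 with 43^k = 1 mod 148.
n = 148 = 2^2 * 37, phi(148) = 72; the order divides phi(n).
Divisors of 72: 1, 2, 3, 4, 6, 8, 9, 12, 18, 24, 36, 72
Repeated squaring mod 148: 43^1 = 43, 43^2 = 73, 43^4 = 1, 43^8 = 1, 43^16 = 1, 43^32 = 1, 43^64 = 1
Test divisors in increasing order:
  k=1: 43^1 = 43 mod 148
  k=2: 43^2 = 73 mod 148
  k=3: 43^3 = 73 * 43 = 31 mod 148
  k=4: 43^4 = 1 mod 148  <- first divisor giving 1
Order = 4

4


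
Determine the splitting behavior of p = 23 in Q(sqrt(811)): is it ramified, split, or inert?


K = Q(sqrt(811)). Since d mod 4 = 3, disc(K) = 3244.
Check p | disc: 3244 mod 23 = 1.
p does not divide disc. Compute Legendre symbol (d/p):
6^((23-1)/2) mod 23 = 1
(d/p) = 1, so p splits: (p) = P*P' with e=1, f=1, g=2.
Therefore p is split.

split


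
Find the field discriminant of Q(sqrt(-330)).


For K = Q(sqrt(d)) with d squarefree: disc(K) = d if d = 1 mod 4, and disc(K) = 4d if d = 2 or 3 mod 4.
Here d = -330, and d mod 4 = 2.
d = 2 mod 4, not 1 (O_K = Z[sqrt(d)]), so disc(K) = 4d = 4 * (-330) = -1320

-1320


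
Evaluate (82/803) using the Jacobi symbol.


Compute (82/803) via quadratic reciprocity:
  pull out 2: (2/803) = -1  (since 803 mod 8 = 3)
  reciprocity: (41/803) -> +(803/41)
  reduce: (24/41)
  pull out 2: (2/41) = +1  (since 41 mod 8 = 1)
  pull out 2: (2/41) = +1  (since 41 mod 8 = 1)
  pull out 2: (2/41) = +1  (since 41 mod 8 = 1)
  reciprocity: (3/41) -> +(41/3)
  reduce: (2/3)
  pull out 2: (2/3) = -1  (since 3 mod 8 = 3)
  (1/3) = 1
Product of signs = 1

1


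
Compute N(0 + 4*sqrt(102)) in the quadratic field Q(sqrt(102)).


N(a + b*sqrt(d)) = a^2 - d*b^2
= (0)^2 - (102)*(4)^2
= 0 - 1632
= -1632

-1632


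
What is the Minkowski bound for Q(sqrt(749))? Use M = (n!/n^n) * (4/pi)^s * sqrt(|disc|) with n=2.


d = 749, d mod 4 = 1, so disc(K) = d = 749; |disc(K)| = 749
Real quadratic field, so n = 2, s = r2 = 0, r1 = 2
M = (n!/n^n) * (4/pi)^s * sqrt(|disc(K)|) = (2!/2^2) * (4/pi)^0 * sqrt(749)
= 0.5 * 1.000000 * 27.367864
= 13.6839

13.6839


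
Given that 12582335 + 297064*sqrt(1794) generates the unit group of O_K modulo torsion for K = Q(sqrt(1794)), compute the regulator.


epsilon = 12582335 + 297064*sqrt(1794)
= 2.5165e+07
R = ln(2.5165e+07)
= 17.0410

17.0410


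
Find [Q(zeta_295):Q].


The degree equals Euler's totient phi(295).
295 = 5 * 59
phi(295) = 232

232


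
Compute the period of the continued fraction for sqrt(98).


Run the CF algorithm for sqrt(98).
a_0 = floor(sqrt(98)) = 9; set m_0=0, q_0=1.
Recurrence: m' = q*a - m,  q' = (d - m'^2)/q,  a' = floor((a_0 + m')/q').
  step 1: m=9, q=17, a=1
  step 2: m=8, q=2, a=8
  step 3: m=8, q=17, a=1
  step 4: m=9, q=1, a=18
a_4 = 2*a_0 = 18, so the period closes here.
sqrt(98) = [9; 1, 8, 1, 18]
Period length = 4

4


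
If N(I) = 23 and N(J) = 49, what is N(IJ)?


N(IJ) = N(I) * N(J)
= 23 * 49
= 1127

1127


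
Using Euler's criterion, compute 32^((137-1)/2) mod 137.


p = 137 is prime and the exponent is (p-1)/2 = 68, so by Euler's criterion 32^68 = (32/137) = +1 or -1 mod 137.
Compute by square-and-multiply:
  68 = 64 + 4 (binary 1000100)
  Repeated squaring mod 137: 32^1 = 32, 32^2 = 65, 32^4 = 115, 32^8 = 73, 32^16 = 123, 32^32 = 59, 32^64 = 56
  32^68 = 32^64 * 32^4 = 56 * 115 mod 137
    56 * 115 = 6440 = 1 mod 137
  32^68 = 1 mod 137
Result 1: 32 is a quadratic residue mod 137.
32^68 mod 137 = 1

1


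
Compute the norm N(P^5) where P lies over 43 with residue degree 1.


N(P^a) = p^(a*f)
= 43^(5*1)
= 43^5
= 147008443

147008443


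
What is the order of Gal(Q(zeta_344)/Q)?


|Gal(Q(zeta_344)/Q)| = phi(344)
= 168

168


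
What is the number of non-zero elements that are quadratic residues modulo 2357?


For prime p, the number of non-zero quadratic residues is (p-1)/2.
= (2357-1)/2
= 1178

1178


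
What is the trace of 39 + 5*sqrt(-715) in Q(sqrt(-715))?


Tr(a + b*sqrt(d)) = (a + b*sqrt(d)) + (a - b*sqrt(d)) = 2a
= 2 * (39)
= 78

78


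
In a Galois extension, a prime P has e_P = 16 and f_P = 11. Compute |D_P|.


|D_P| = e * f
= 16 * 11
= 176

176


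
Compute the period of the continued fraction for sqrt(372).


Run the CF algorithm for sqrt(372).
a_0 = floor(sqrt(372)) = 19; set m_0=0, q_0=1.
Recurrence: m' = q*a - m,  q' = (d - m'^2)/q,  a' = floor((a_0 + m')/q').
  step 1: m=19, q=11, a=3
  step 2: m=14, q=16, a=2
  step 3: m=18, q=3, a=12
  step 4: m=18, q=16, a=2
  step 5: m=14, q=11, a=3
  step 6: m=19, q=1, a=38
a_6 = 2*a_0 = 38, so the period closes here.
sqrt(372) = [19; 3, 2, 12, 2, 3, 38]
Period length = 6

6


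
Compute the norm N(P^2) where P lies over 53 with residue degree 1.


N(P^a) = p^(a*f)
= 53^(2*1)
= 53^2
= 2809

2809


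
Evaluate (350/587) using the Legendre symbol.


p = 587 is prime, so compute (350/587) with the reciprocity algorithm (Jacobi-symbol steps: pull out 2s via (2/n), flip via reciprocity, reduce):
  pull out 2: (2/587) = -1  (since 587 mod 8 = 3)
  reciprocity: (175/587) -> -(587/175)
  reduce: (62/175)
  pull out 2: (2/175) = +1  (since 175 mod 8 = 7)
  reciprocity: (31/175) -> -(175/31)
  reduce: (20/31)
  pull out 2: (2/31) = +1  (since 31 mod 8 = 7)
  pull out 2: (2/31) = +1  (since 31 mod 8 = 7)
  reciprocity: (5/31) -> +(31/5)
  reduce: (1/5)
  (1/5) = 1
Product of signs = -1
(350/587) = -1

-1


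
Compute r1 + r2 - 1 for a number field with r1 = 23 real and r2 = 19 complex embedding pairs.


By Dirichlet's unit theorem:
rank = r1 + r2 - 1
= 23 + 19 - 1
= 41

41


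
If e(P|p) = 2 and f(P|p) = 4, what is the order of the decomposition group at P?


|D_P| = e * f
= 2 * 4
= 8

8


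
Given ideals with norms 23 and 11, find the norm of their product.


N(IJ) = N(I) * N(J)
= 23 * 11
= 253

253


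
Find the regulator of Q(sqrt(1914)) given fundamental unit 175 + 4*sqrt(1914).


epsilon = 175 + 4*sqrt(1914)
= 349.9971
R = ln(349.9971)
= 5.8579

5.8579


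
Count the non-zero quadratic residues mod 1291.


For prime p, the number of non-zero quadratic residues is (p-1)/2.
= (1291-1)/2
= 645

645


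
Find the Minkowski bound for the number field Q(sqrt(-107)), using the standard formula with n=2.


d = -107, d mod 4 = 1, so disc(K) = d = -107; |disc(K)| = 107
Imaginary quadratic field, so n = 2, s = r2 = 1, r1 = 0
M = (n!/n^n) * (4/pi)^s * sqrt(|disc(K)|) = (2!/2^2) * (4/pi)^1 * sqrt(107)
= 0.5 * 1.273240 * 10.344080
= 6.5852

6.5852


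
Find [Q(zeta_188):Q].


The degree equals Euler's totient phi(188).
188 = 2^2 * 47
phi(188) = 92

92


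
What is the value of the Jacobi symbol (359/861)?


Compute (359/861) via quadratic reciprocity:
  reciprocity: (359/861) -> +(861/359)
  reduce: (143/359)
  reciprocity: (143/359) -> -(359/143)
  reduce: (73/143)
  reciprocity: (73/143) -> +(143/73)
  reduce: (70/73)
  pull out 2: (2/73) = +1  (since 73 mod 8 = 1)
  reciprocity: (35/73) -> +(73/35)
  reduce: (3/35)
  reciprocity: (3/35) -> -(35/3)
  reduce: (2/3)
  pull out 2: (2/3) = -1  (since 3 mod 8 = 3)
  (1/3) = 1
Product of signs = -1

-1


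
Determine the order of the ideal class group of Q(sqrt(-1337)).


K = Q(sqrt(-1337)). d mod 4 = 3, so D = disc(K) = 4d = -5348
h(K) equals the number of primitive reduced positive-definite forms (a, b, c) = a*x^2 + b*x*y + c*y^2 with b^2 - 4ac = D,
where reduced means |b| <= a <= c, with b >= 0 whenever |b| = a or a = c, and primitive means gcd(a, b, c) = 1.
Reduced forces 3a^2 <= |D| = 5348, so 1 <= a <= 42; b must have the parity of D, and c = (b^2 - D)/(4a) must be an integer >= a.
Enumerate a = 1..42, b in [-a, a]:
  a=1: (1, 0, 1337)  [1]
  a=2: (2, 2, 669)  [1]
  a=3: (3, -2, 446), (3, 2, 446)  [2]
  a=4..5: none
  a=6: (6, -2, 223), (6, 2, 223)  [2]
  a=7: (7, 0, 191)  [1]
  a=8: none
  a=9: (9, -4, 149), (9, 4, 149)  [2]
  a=10: none
  a=11: (11, -8, 123), (11, 8, 123)  [2]
  a=12..13: none
  a=14: (14, 14, 99)  [1]
  a=15..17: none
  a=18: (18, -14, 77), (18, 14, 77)  [2]
  a=19..20: none
  a=21: (21, -14, 66), (21, 14, 66)  [2]
  a=22: (22, -14, 63), (22, 14, 63)  [2]
  a=23..26: none
  a=27: (27, -22, 54), (27, 22, 54)  [2]
  a=28..32: none
  a=33: (33, -14, 42), (33, -8, 41), (33, 8, 41), (33, 14, 42)  [4]
  a=34..42: none
Total reduced forms: 1 + 1 + 2 + 2 + 1 + 2 + 2 + 1 + 2 + 2 + 2 + 2 + 4 = 24
h = 24

24


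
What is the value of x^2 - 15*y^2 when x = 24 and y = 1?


x^2 - d*y^2
= 24^2 - 15*1^2
= 576 - 15
= 561

561


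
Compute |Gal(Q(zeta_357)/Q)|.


|Gal(Q(zeta_357)/Q)| = phi(357)
= 192

192


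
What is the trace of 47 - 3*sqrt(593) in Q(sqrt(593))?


Tr(a + b*sqrt(d)) = (a + b*sqrt(d)) + (a - b*sqrt(d)) = 2a
= 2 * (47)
= 94

94


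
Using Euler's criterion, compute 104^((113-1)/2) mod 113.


p = 113 is prime and the exponent is (p-1)/2 = 56, so by Euler's criterion 104^56 = (104/113) = +1 or -1 mod 113.
Compute by square-and-multiply:
  56 = 32 + 16 + 8 (binary 111000)
  Repeated squaring mod 113: 104^1 = 104, 104^2 = 81, 104^4 = 7, 104^8 = 49, 104^16 = 28, 104^32 = 106
  104^56 = 104^32 * 104^16 * 104^8 = 106 * 28 * 49 mod 113
    106 * 28 = 2968 = 30 mod 113
    30 * 49 = 1470 = 1 mod 113
  104^56 = 1 mod 113
Result 1: 104 is a quadratic residue mod 113.
104^56 mod 113 = 1

1


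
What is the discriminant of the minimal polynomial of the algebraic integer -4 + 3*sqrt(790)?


The element -4 + 3*sqrt(790) has minimal polynomial:
x^2 + 8*x - 7094
Discriminant = (8)^2 - 4*(-7094)
= 64 + 28376
= 28440

28440


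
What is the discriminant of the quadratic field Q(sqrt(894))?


For K = Q(sqrt(d)) with d squarefree: disc(K) = d if d = 1 mod 4, and disc(K) = 4d if d = 2 or 3 mod 4.
Here d = 894, and d mod 4 = 2.
d = 2 mod 4, not 1 (O_K = Z[sqrt(d)]), so disc(K) = 4d = 4 * (894) = 3576

3576


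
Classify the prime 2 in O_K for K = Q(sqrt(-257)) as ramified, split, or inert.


K = Q(sqrt(-257)). Since d mod 4 = 3, disc(K) = -1028.
Check p | disc: -1028 mod 2 = 0.
p divides disc, so p ramifies: (p) = P^2 with e=2, f=1, g=1.
Therefore p is ramified.

ramified


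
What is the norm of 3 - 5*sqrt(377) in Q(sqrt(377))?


N(a + b*sqrt(d)) = a^2 - d*b^2
= (3)^2 - (377)*(-5)^2
= 9 - 9425
= -9416

-9416


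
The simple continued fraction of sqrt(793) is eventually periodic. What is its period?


Run the CF algorithm for sqrt(793).
a_0 = floor(sqrt(793)) = 28; set m_0=0, q_0=1.
Recurrence: m' = q*a - m,  q' = (d - m'^2)/q,  a' = floor((a_0 + m')/q').
  step 1: m=28, q=9, a=6
  step 2: m=26, q=13, a=4
  step 3: m=26, q=9, a=6
  step 4: m=28, q=1, a=56
a_4 = 2*a_0 = 56, so the period closes here.
sqrt(793) = [28; 6, 4, 6, 56]
Period length = 4

4


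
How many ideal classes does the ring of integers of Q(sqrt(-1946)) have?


K = Q(sqrt(-1946)). d mod 4 = 2, so D = disc(K) = 4d = -7784
h(K) equals the number of primitive reduced positive-definite forms (a, b, c) = a*x^2 + b*x*y + c*y^2 with b^2 - 4ac = D,
where reduced means |b| <= a <= c, with b >= 0 whenever |b| = a or a = c, and primitive means gcd(a, b, c) = 1.
Reduced forces 3a^2 <= |D| = 7784, so 1 <= a <= 50; b must have the parity of D, and c = (b^2 - D)/(4a) must be an integer >= a.
Enumerate a = 1..50, b in [-a, a]:
  a=1: (1, 0, 1946)  [1]
  a=2: (2, 0, 973)  [1]
  a=3: (3, -2, 649), (3, 2, 649)  [2]
  a=4: none
  a=5: (5, -4, 390), (5, 4, 390)  [2]
  a=6: (6, -4, 325), (6, 4, 325)  [2]
  a=7: (7, 0, 278)  [1]
  a=8: none
  a=9: (9, -8, 218), (9, 8, 218)  [2]
  a=10: (10, -4, 195), (10, 4, 195)  [2]
  a=11: (11, -2, 177), (11, 2, 177)  [2]
  a=12: none
  a=13: (13, -4, 150), (13, 4, 150)  [2]
  a=14: (14, 0, 139)  [1]
  a=15: (15, -14, 133), (15, -4, 130), (15, 4, 130), (15, 14, 133)  [4]
  a=16: none
  a=17: (17, -6, 115), (17, 6, 115)  [2]
  a=18: (18, -8, 109), (18, 8, 109)  [2]
  a=19: (19, -14, 105), (19, 14, 105)  [2]
  a=20: none
  a=21: (21, -14, 95), (21, 14, 95)  [2]
  a=22: (22, -20, 93), (22, 20, 93)  [2]
  a=23: (23, -6, 85), (23, 6, 85)  [2]
  a=24: none
  a=25: (25, -4, 78), (25, 4, 78)  [2]
  a=26: (26, -4, 75), (26, 4, 75)  [2]
  a=27: (27, -10, 73), (27, 10, 73)  [2]
  a=28..29: none
  a=30: (30, -16, 67), (30, -4, 65), (30, 4, 65), (30, 16, 67)  [4]
  a=31: (31, -20, 66), (31, 20, 66)  [2]
  a=32: none
  a=33: (33, -20, 62), (33, -2, 59), (33, 2, 59), (33, 20, 62)  [4]
  a=34: (34, -28, 63), (34, 28, 63)  [2]
  a=35: (35, -14, 57), (35, 14, 57)  [2]
  a=36..37: none
  a=38: (38, -24, 55), (38, 24, 55)  [2]
  a=39: (39, -22, 53), (39, -4, 50), (39, 4, 50), (39, 22, 53)  [4]
  a=40..41: none
  a=42: (42, -28, 51), (42, 28, 51)  [2]
  a=43..44: none
  a=45: (45, -44, 54), (45, -26, 47), (45, 26, 47), (45, 44, 54)  [4]
  a=46: (46, -40, 51), (46, 40, 51)  [2]
  a=47..50: none
Total reduced forms: 1 + 1 + 2 + 2 + 2 + 1 + 2 + 2 + 2 + 2 + 1 + 4 + 2 + 2 + 2 + 2 + 2 + 2 + 2 + 2 + 2 + 4 + 2 + 4 + 2 + 2 + 2 + 4 + 2 + 4 + 2 = 68
h = 68

68


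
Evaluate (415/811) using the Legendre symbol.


p = 811 is prime, so compute (415/811) with the reciprocity algorithm (Jacobi-symbol steps: pull out 2s via (2/n), flip via reciprocity, reduce):
  reciprocity: (415/811) -> -(811/415)
  reduce: (396/415)
  pull out 2: (2/415) = +1  (since 415 mod 8 = 7)
  pull out 2: (2/415) = +1  (since 415 mod 8 = 7)
  reciprocity: (99/415) -> -(415/99)
  reduce: (19/99)
  reciprocity: (19/99) -> -(99/19)
  reduce: (4/19)
  pull out 2: (2/19) = -1  (since 19 mod 8 = 3)
  pull out 2: (2/19) = -1  (since 19 mod 8 = 3)
  (1/19) = 1
Product of signs = -1
(415/811) = -1

-1


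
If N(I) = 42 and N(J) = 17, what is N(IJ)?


N(IJ) = N(I) * N(J)
= 42 * 17
= 714

714


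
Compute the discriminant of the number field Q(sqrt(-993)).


For K = Q(sqrt(d)) with d squarefree: disc(K) = d if d = 1 mod 4, and disc(K) = 4d if d = 2 or 3 mod 4.
Here d = -993, and d mod 4 = 3.
d = 3 mod 4, not 1 (O_K = Z[sqrt(d)]), so disc(K) = 4d = 4 * (-993) = -3972

-3972


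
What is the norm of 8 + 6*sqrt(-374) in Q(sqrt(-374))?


N(a + b*sqrt(d)) = a^2 - d*b^2
= (8)^2 - (-374)*(6)^2
= 64 + 13464
= 13528

13528


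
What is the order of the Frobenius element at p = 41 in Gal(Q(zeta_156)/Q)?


The Frobenius at p in Gal(Q(zeta_n)/Q) = (Z/nZ)* is the class of p, so its order is ord_156(41), the smallest k >= 1 with 41^k = 1 mod 156.
n = 156 = 2^2 * 3 * 13, phi(156) = 48; the order divides phi(n).
Divisors of 48: 1, 2, 3, 4, 6, 8, 12, 16, 24, 48
Repeated squaring mod 156: 41^1 = 41, 41^2 = 121, 41^4 = 133, 41^8 = 61, 41^16 = 133, 41^32 = 61
Test divisors in increasing order:
  k=1: 41^1 = 41 mod 156
  k=2: 41^2 = 121 mod 156
  k=3: 41^3 = 121 * 41 = 125 mod 156
  k=4: 41^4 = 133 mod 156
  k=6: 41^6 = 133 * 121 = 25 mod 156
  k=8: 41^8 = 61 mod 156
  k=12: 41^12 = 61 * 133 = 1 mod 156  <- first divisor giving 1
Order = 12

12


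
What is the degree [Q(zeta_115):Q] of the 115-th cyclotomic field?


The degree equals Euler's totient phi(115).
115 = 5 * 23
phi(115) = 88

88


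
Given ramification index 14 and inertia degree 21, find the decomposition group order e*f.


|D_P| = e * f
= 14 * 21
= 294

294


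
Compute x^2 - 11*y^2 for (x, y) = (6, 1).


x^2 - d*y^2
= 6^2 - 11*1^2
= 36 - 11
= 25

25


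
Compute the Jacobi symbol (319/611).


Compute (319/611) via quadratic reciprocity:
  reciprocity: (319/611) -> -(611/319)
  reduce: (292/319)
  pull out 2: (2/319) = +1  (since 319 mod 8 = 7)
  pull out 2: (2/319) = +1  (since 319 mod 8 = 7)
  reciprocity: (73/319) -> +(319/73)
  reduce: (27/73)
  reciprocity: (27/73) -> +(73/27)
  reduce: (19/27)
  reciprocity: (19/27) -> -(27/19)
  reduce: (8/19)
  pull out 2: (2/19) = -1  (since 19 mod 8 = 3)
  pull out 2: (2/19) = -1  (since 19 mod 8 = 3)
  pull out 2: (2/19) = -1  (since 19 mod 8 = 3)
  (1/19) = 1
Product of signs = -1

-1


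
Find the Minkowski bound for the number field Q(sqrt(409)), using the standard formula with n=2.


d = 409, d mod 4 = 1, so disc(K) = d = 409; |disc(K)| = 409
Real quadratic field, so n = 2, s = r2 = 0, r1 = 2
M = (n!/n^n) * (4/pi)^s * sqrt(|disc(K)|) = (2!/2^2) * (4/pi)^0 * sqrt(409)
= 0.5 * 1.000000 * 20.223748
= 10.1119

10.1119


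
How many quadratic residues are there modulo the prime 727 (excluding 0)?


For prime p, the number of non-zero quadratic residues is (p-1)/2.
= (727-1)/2
= 363

363


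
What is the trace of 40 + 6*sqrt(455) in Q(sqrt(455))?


Tr(a + b*sqrt(d)) = (a + b*sqrt(d)) + (a - b*sqrt(d)) = 2a
= 2 * (40)
= 80

80


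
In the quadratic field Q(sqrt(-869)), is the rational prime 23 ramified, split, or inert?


K = Q(sqrt(-869)). Since d mod 4 = 3, disc(K) = -3476.
Check p | disc: -3476 mod 23 = 20.
p does not divide disc. Compute Legendre symbol (d/p):
5^((23-1)/2) mod 23 = -1
(d/p) = -1, so p is inert: (p) stays prime with e=1, f=2, g=1.
Therefore p is inert.

inert


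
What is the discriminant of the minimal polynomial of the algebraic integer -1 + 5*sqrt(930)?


The element -1 + 5*sqrt(930) has minimal polynomial:
x^2 + 2*x - 23249
Discriminant = (2)^2 - 4*(-23249)
= 4 + 92996
= 93000

93000


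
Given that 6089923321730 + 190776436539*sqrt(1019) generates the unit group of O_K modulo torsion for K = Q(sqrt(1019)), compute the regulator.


epsilon = 6089923321730 + 190776436539*sqrt(1019)
= 1.2180e+13
R = ln(1.2180e+13)
= 30.1308

30.1308


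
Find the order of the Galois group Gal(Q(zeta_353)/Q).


|Gal(Q(zeta_353)/Q)| = phi(353)
= 352

352


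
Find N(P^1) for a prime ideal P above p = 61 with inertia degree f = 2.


N(P^a) = p^(a*f)
= 61^(1*2)
= 61^2
= 3721

3721


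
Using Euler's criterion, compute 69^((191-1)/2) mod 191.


p = 191 is prime and the exponent is (p-1)/2 = 95, so by Euler's criterion 69^95 = (69/191) = +1 or -1 mod 191.
Compute by square-and-multiply:
  95 = 64 + 16 + 8 + 4 + 2 + 1 (binary 1011111)
  Repeated squaring mod 191: 69^1 = 69, 69^2 = 177, 69^4 = 5, 69^8 = 25, 69^16 = 52, 69^32 = 30, 69^64 = 136
  69^95 = 69^64 * 69^16 * 69^8 * 69^4 * 69^2 * 69^1 = 136 * 52 * 25 * 5 * 177 * 69 mod 191
    136 * 52 = 7072 = 5 mod 191
    5 * 25 = 125 = 125 mod 191
    125 * 5 = 625 = 52 mod 191
    52 * 177 = 9204 = 36 mod 191
    36 * 69 = 2484 = 1 mod 191
  69^95 = 1 mod 191
Result 1: 69 is a quadratic residue mod 191.
69^95 mod 191 = 1

1


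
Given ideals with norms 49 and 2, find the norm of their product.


N(IJ) = N(I) * N(J)
= 49 * 2
= 98

98


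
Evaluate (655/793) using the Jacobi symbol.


Compute (655/793) via quadratic reciprocity:
  reciprocity: (655/793) -> +(793/655)
  reduce: (138/655)
  pull out 2: (2/655) = +1  (since 655 mod 8 = 7)
  reciprocity: (69/655) -> +(655/69)
  reduce: (34/69)
  pull out 2: (2/69) = -1  (since 69 mod 8 = 5)
  reciprocity: (17/69) -> +(69/17)
  reduce: (1/17)
  (1/17) = 1
Product of signs = -1

-1


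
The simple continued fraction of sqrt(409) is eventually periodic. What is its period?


Run the CF algorithm for sqrt(409).
a_0 = floor(sqrt(409)) = 20; set m_0=0, q_0=1.
Recurrence: m' = q*a - m,  q' = (d - m'^2)/q,  a' = floor((a_0 + m')/q').
  step 1: m=20, q=9, a=4
  step 2: m=16, q=17, a=2
  step 3: m=18, q=5, a=7
  step 4: m=17, q=24, a=1
  step 5: m=7, q=15, a=1
  step 6: m=8, q=23, a=1
  step 7: m=15, q=8, a=4
  step 8: m=17, q=15, a=2
  step 9: m=13, q=16, a=2
  step 10: m=19, q=3, a=13
  step 11: m=20, q=3, a=13
  step 12: m=19, q=16, a=2
  step 13: m=13, q=15, a=2
  step 14: m=17, q=8, a=4
  step 15: m=15, q=23, a=1
  step 16: m=8, q=15, a=1
  step 17: m=7, q=24, a=1
  step 18: m=17, q=5, a=7
  step 19: m=18, q=17, a=2
  step 20: m=16, q=9, a=4
  step 21: m=20, q=1, a=40
a_21 = 2*a_0 = 40, so the period closes here.
sqrt(409) = [20; 4, 2, 7, 1, 1, 1, 4, 2, 2, 13, 13, 2, 2, 4, 1, 1, 1, 7, 2, 4, 40]
Period length = 21

21


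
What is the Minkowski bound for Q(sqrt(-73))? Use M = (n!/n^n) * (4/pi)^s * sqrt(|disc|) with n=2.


d = -73, d mod 4 = 3, so disc(K) = 4d = -292; |disc(K)| = 292
Imaginary quadratic field, so n = 2, s = r2 = 1, r1 = 0
M = (n!/n^n) * (4/pi)^s * sqrt(|disc(K)|) = (2!/2^2) * (4/pi)^1 * sqrt(292)
= 0.5 * 1.273240 * 17.088007
= 10.8786

10.8786


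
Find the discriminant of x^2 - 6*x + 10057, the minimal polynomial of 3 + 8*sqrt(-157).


The element 3 + 8*sqrt(-157) has minimal polynomial:
x^2 - 6*x + 10057
Discriminant = (-6)^2 - 4*(10057)
= 36 - 40228
= -40192

-40192


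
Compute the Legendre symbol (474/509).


p = 509 is prime, so compute (474/509) with the reciprocity algorithm (Jacobi-symbol steps: pull out 2s via (2/n), flip via reciprocity, reduce):
  pull out 2: (2/509) = -1  (since 509 mod 8 = 5)
  reciprocity: (237/509) -> +(509/237)
  reduce: (35/237)
  reciprocity: (35/237) -> +(237/35)
  reduce: (27/35)
  reciprocity: (27/35) -> -(35/27)
  reduce: (8/27)
  pull out 2: (2/27) = -1  (since 27 mod 8 = 3)
  pull out 2: (2/27) = -1  (since 27 mod 8 = 3)
  pull out 2: (2/27) = -1  (since 27 mod 8 = 3)
  (1/27) = 1
Product of signs = -1
(474/509) = -1

-1


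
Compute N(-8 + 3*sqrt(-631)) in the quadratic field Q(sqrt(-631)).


N(a + b*sqrt(d)) = a^2 - d*b^2
= (-8)^2 - (-631)*(3)^2
= 64 + 5679
= 5743

5743


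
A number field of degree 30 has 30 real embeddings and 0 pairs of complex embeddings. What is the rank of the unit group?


By Dirichlet's unit theorem:
rank = r1 + r2 - 1
= 30 + 0 - 1
= 29

29


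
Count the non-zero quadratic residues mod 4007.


For prime p, the number of non-zero quadratic residues is (p-1)/2.
= (4007-1)/2
= 2003

2003


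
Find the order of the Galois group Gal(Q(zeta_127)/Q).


|Gal(Q(zeta_127)/Q)| = phi(127)
= 126

126


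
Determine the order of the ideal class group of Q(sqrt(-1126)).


K = Q(sqrt(-1126)). d mod 4 = 2, so D = disc(K) = 4d = -4504
h(K) equals the number of primitive reduced positive-definite forms (a, b, c) = a*x^2 + b*x*y + c*y^2 with b^2 - 4ac = D,
where reduced means |b| <= a <= c, with b >= 0 whenever |b| = a or a = c, and primitive means gcd(a, b, c) = 1.
Reduced forces 3a^2 <= |D| = 4504, so 1 <= a <= 38; b must have the parity of D, and c = (b^2 - D)/(4a) must be an integer >= a.
Enumerate a = 1..38, b in [-a, a]:
  a=1: (1, 0, 1126)  [1]
  a=2: (2, 0, 563)  [1]
  a=3..4: none
  a=5: (5, -4, 226), (5, 4, 226)  [2]
  a=6: none
  a=7: (7, -2, 161), (7, 2, 161)  [2]
  a=8..9: none
  a=10: (10, -4, 113), (10, 4, 113)  [2]
  a=11..13: none
  a=14: (14, -12, 83), (14, 12, 83)  [2]
  a=15..16: none
  a=17: (17, -16, 70), (17, 16, 70)  [2]
  a=18..22: none
  a=23: (23, -2, 49), (23, 2, 49)  [2]
  a=24: none
  a=25: (25, -14, 47), (25, 14, 47)  [2]
  a=26..28: none
  a=29: (29, -22, 43), (29, 22, 43)  [2]
  a=30..33: none
  a=34: (34, -16, 35), (34, 16, 35)  [2]
  a=35: (35, -26, 37), (35, 26, 37)  [2]
  a=36..38: none
Total reduced forms: 1 + 1 + 2 + 2 + 2 + 2 + 2 + 2 + 2 + 2 + 2 + 2 = 22
h = 22

22


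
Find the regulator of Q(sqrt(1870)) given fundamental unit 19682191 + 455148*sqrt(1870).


epsilon = 19682191 + 455148*sqrt(1870)
= 3.9364e+07
R = ln(3.9364e+07)
= 17.4884

17.4884


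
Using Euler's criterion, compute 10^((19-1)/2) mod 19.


p = 19 is prime and the exponent is (p-1)/2 = 9, so by Euler's criterion 10^9 = (10/19) = +1 or -1 mod 19.
Compute by square-and-multiply:
  9 = 8 + 1 (binary 1001)
  Repeated squaring mod 19: 10^1 = 10, 10^2 = 5, 10^4 = 6, 10^8 = 17
  10^9 = 10^8 * 10^1 = 17 * 10 mod 19
    17 * 10 = 170 = 18 mod 19
  10^9 = 18 mod 19
Result 18 = p - 1 = -1 mod 19: 10 is a quadratic non-residue mod 19. As a residue in [0, p-1] the value is 18.
10^9 mod 19 = 18

18


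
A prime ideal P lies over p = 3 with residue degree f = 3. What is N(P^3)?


N(P^a) = p^(a*f)
= 3^(3*3)
= 3^9
= 19683

19683


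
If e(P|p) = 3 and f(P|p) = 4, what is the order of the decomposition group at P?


|D_P| = e * f
= 3 * 4
= 12

12


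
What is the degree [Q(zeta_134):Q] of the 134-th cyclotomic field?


The degree equals Euler's totient phi(134).
134 = 2 * 67
phi(134) = 66

66


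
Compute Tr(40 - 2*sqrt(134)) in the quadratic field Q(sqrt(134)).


Tr(a + b*sqrt(d)) = (a + b*sqrt(d)) + (a - b*sqrt(d)) = 2a
= 2 * (40)
= 80

80
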